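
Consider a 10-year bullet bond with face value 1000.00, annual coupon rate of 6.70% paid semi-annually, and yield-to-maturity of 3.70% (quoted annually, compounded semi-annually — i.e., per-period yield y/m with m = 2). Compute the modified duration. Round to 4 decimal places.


Answer: Modified duration = 7.6100

Derivation:
Coupon per period c = face * coupon_rate / m = 33.500000
Periods per year m = 2; per-period yield y/m = 0.018500
Number of cashflows N = 20
Cashflows (t years, CF_t, discount factor 1/(1+y/m)^(m*t), PV):
  t = 0.5000: CF_t = 33.500000, DF = 0.981836, PV = 32.891507
  t = 1.0000: CF_t = 33.500000, DF = 0.964002, PV = 32.294067
  t = 1.5000: CF_t = 33.500000, DF = 0.946492, PV = 31.707479
  t = 2.0000: CF_t = 33.500000, DF = 0.929300, PV = 31.131545
  t = 2.5000: CF_t = 33.500000, DF = 0.912420, PV = 30.566073
  t = 3.0000: CF_t = 33.500000, DF = 0.895847, PV = 30.010871
  t = 3.5000: CF_t = 33.500000, DF = 0.879575, PV = 29.465755
  t = 4.0000: CF_t = 33.500000, DF = 0.863598, PV = 28.930540
  t = 4.5000: CF_t = 33.500000, DF = 0.847912, PV = 28.405047
  t = 5.0000: CF_t = 33.500000, DF = 0.832510, PV = 27.889098
  t = 5.5000: CF_t = 33.500000, DF = 0.817389, PV = 27.382522
  t = 6.0000: CF_t = 33.500000, DF = 0.802542, PV = 26.885146
  t = 6.5000: CF_t = 33.500000, DF = 0.787964, PV = 26.396806
  t = 7.0000: CF_t = 33.500000, DF = 0.773652, PV = 25.917335
  t = 7.5000: CF_t = 33.500000, DF = 0.759599, PV = 25.446573
  t = 8.0000: CF_t = 33.500000, DF = 0.745802, PV = 24.984363
  t = 8.5000: CF_t = 33.500000, DF = 0.732255, PV = 24.530547
  t = 9.0000: CF_t = 33.500000, DF = 0.718954, PV = 24.084975
  t = 9.5000: CF_t = 33.500000, DF = 0.705895, PV = 23.647497
  t = 10.0000: CF_t = 1033.500000, DF = 0.693074, PV = 716.291528
Price P = sum_t PV_t = 1248.859273
First compute Macaulay numerator sum_t t * PV_t:
  t * PV_t at t = 0.5000: 16.445754
  t * PV_t at t = 1.0000: 32.294067
  t * PV_t at t = 1.5000: 47.561218
  t * PV_t at t = 2.0000: 62.263090
  t * PV_t at t = 2.5000: 76.415182
  t * PV_t at t = 3.0000: 90.032614
  t * PV_t at t = 3.5000: 103.130143
  t * PV_t at t = 4.0000: 115.722160
  t * PV_t at t = 4.5000: 127.822710
  t * PV_t at t = 5.0000: 139.445492
  t * PV_t at t = 5.5000: 150.603869
  t * PV_t at t = 6.0000: 161.310879
  t * PV_t at t = 6.5000: 171.579236
  t * PV_t at t = 7.0000: 181.421344
  t * PV_t at t = 7.5000: 190.849300
  t * PV_t at t = 8.0000: 199.874901
  t * PV_t at t = 8.5000: 208.509653
  t * PV_t at t = 9.0000: 216.764779
  t * PV_t at t = 9.5000: 224.651219
  t * PV_t at t = 10.0000: 7162.915275
Macaulay duration D = 9679.612883 / 1248.859273 = 7.750764
Modified duration = D / (1 + y/m) = 7.750764 / (1 + 0.018500) = 7.609979


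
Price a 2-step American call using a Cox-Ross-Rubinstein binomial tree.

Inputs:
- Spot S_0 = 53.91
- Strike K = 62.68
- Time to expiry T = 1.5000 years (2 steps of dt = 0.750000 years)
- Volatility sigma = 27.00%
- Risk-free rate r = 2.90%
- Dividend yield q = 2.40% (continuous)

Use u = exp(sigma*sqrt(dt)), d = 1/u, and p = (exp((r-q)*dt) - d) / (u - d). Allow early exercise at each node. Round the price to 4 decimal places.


Answer: Price = V(0,0) = 4.5270

Derivation:
dt = T/N = 0.750000
u = exp(sigma*sqrt(dt)) = 1.263426; d = 1/u = 0.791499
p = (exp((r-q)*dt) - d) / (u - d) = 0.449769
Discount per step: exp(-r*dt) = 0.978485
Stock lattice S(k, i) with i counting down-moves:
  k=0: S(0,0) = 53.9100
  k=1: S(1,0) = 68.1113; S(1,1) = 42.6697
  k=2: S(2,0) = 86.0535; S(2,1) = 53.9100; S(2,2) = 33.7730
Terminal payoffs V(N, i) = max(S_T - K, 0):
  V(2,0) = 23.373544; V(2,1) = 0.000000; V(2,2) = 0.000000
Backward induction: V(k, i) = exp(-r*dt) * [p * V(k+1, i) + (1-p) * V(k+1, i+1)]; then take max(V_cont, immediate exercise) for American.
  V(1,0) = exp(-r*dt) * [p*23.373544 + (1-p)*0.000000] = 10.286519; exercise = 5.431281; V(1,0) = max -> 10.286519
  V(1,1) = exp(-r*dt) * [p*0.000000 + (1-p)*0.000000] = 0.000000; exercise = 0.000000; V(1,1) = max -> 0.000000
  V(0,0) = exp(-r*dt) * [p*10.286519 + (1-p)*0.000000] = 4.527018; exercise = 0.000000; V(0,0) = max -> 4.527018


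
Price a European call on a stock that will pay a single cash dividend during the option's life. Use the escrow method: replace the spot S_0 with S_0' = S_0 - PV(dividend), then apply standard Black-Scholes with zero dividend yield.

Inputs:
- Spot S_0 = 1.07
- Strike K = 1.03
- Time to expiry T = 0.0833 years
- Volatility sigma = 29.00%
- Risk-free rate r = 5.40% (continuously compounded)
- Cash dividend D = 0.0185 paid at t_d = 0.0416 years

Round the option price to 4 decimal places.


PV(D) = D * exp(-r * t_d) = 0.0185 * 0.99775612 = 0.01845849
S_0' = S_0 - PV(D) = 1.0700 - 0.01845849 = 1.05154151
d1 = (ln(S_0'/K) + (r + sigma^2/2)*T) / (sigma*sqrt(T)) = 0.34288751
d2 = d1 - sigma*sqrt(T) = 0.25918846
exp(-rT) = 0.99551190
N(d1) = 0.63415846; N(d2) = 0.60225508
C = S_0' * N(d1) - K * exp(-rT) * N(d2) = 1.05154151 * 0.63415846 - 1.0300 * 0.99551190 * 0.60225508 = 0.0493

Answer: Price = 0.0493


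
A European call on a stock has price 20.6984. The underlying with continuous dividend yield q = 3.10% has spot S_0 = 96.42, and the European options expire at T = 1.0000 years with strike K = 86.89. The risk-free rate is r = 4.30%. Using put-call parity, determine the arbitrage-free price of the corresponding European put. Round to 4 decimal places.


Answer: Put price = 10.4545

Derivation:
Put-call parity: C - P = S_0 * exp(-qT) - K * exp(-rT).
S_0 * exp(-qT) = 96.4200 * 0.96947557 = 93.47683476
K * exp(-rT) = 86.8900 * 0.95791139 = 83.23292068
P = C - S*exp(-qT) + K*exp(-rT)
P = 20.6984 - 93.47683476 + 83.23292068 = 10.4545


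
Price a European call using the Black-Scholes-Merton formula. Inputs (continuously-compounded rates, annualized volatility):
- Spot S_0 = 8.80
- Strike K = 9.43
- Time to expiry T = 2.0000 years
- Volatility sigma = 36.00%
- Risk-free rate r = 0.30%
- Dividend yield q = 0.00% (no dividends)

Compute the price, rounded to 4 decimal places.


Answer: Price = 1.5528

Derivation:
d1 = (ln(S/K) + (r - q + 0.5*sigma^2) * T) / (sigma * sqrt(T)) = 0.13053117
d2 = d1 - sigma * sqrt(T) = -0.37858571
exp(-rT) = 0.99401796; exp(-qT) = 1.00000000
C = S_0 * exp(-qT) * N(d1) - K * exp(-rT) * N(d2)
N(d1) = 0.55192690; N(d2) = 0.35249777
C = 8.8000 * 1.00000000 * 0.55192690 - 9.4300 * 0.99401796 * 0.35249777 = 1.5528


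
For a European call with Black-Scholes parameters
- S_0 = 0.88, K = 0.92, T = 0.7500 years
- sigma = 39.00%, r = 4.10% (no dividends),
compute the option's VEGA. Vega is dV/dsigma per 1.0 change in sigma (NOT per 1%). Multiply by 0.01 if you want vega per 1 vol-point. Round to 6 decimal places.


Answer: Vega = 0.301543

Derivation:
d1 = 0.1283071778; d2 = -0.2094427297
phi(d1) = 0.3956719187; exp(-qT) = 1.0000000000; exp(-rT) = 0.9697179723
Vega = S * exp(-qT) * phi(d1) * sqrt(T) = 0.8800 * 1.0000000000 * 0.3956719187 * 0.8660254038 = 0.301543


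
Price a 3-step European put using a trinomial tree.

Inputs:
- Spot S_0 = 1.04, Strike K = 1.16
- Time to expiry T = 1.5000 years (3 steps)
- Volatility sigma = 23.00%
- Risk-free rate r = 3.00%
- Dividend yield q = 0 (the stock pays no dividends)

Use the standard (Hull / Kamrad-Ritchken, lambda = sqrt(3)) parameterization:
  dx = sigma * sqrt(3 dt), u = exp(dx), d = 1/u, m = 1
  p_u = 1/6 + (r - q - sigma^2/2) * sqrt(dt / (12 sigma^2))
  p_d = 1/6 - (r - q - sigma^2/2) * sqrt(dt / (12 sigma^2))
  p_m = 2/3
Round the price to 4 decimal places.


Answer: Price = V(0,0) = 0.1619

Derivation:
dt = T/N = 0.500000; dx = sigma*sqrt(3*dt) = 0.281691
u = exp(dx) = 1.325370; d = 1/u = 0.754507
p_u = 0.169817, p_m = 0.666667, p_d = 0.163516
Discount per step: exp(-r*dt) = 0.985112
Stock lattice S(k, j) with j the centered position index:
  k=0: S(0,+0) = 1.0400
  k=1: S(1,-1) = 0.7847; S(1,+0) = 1.0400; S(1,+1) = 1.3784
  k=2: S(2,-2) = 0.5921; S(2,-1) = 0.7847; S(2,+0) = 1.0400; S(2,+1) = 1.3784; S(2,+2) = 1.8269
  k=3: S(3,-3) = 0.4467; S(3,-2) = 0.5921; S(3,-1) = 0.7847; S(3,+0) = 1.0400; S(3,+1) = 1.3784; S(3,+2) = 1.8269; S(3,+3) = 2.4213
Terminal payoffs V(N, j) = max(K - S_T, 0):
  V(3,-3) = 0.713293; V(3,-2) = 0.567949; V(3,-1) = 0.375313; V(3,+0) = 0.120000; V(3,+1) = 0.000000; V(3,+2) = 0.000000; V(3,+3) = 0.000000
Backward induction: V(k, j) = exp(-r*dt) * [p_u * V(k+1, j+1) + p_m * V(k+1, j) + p_d * V(k+1, j-1)]
  V(2,-2) = exp(-r*dt) * [p_u*0.375313 + p_m*0.567949 + p_d*0.713293] = 0.550680
  V(2,-1) = exp(-r*dt) * [p_u*0.120000 + p_m*0.375313 + p_d*0.567949] = 0.358044
  V(2,+0) = exp(-r*dt) * [p_u*0.000000 + p_m*0.120000 + p_d*0.375313] = 0.139265
  V(2,+1) = exp(-r*dt) * [p_u*0.000000 + p_m*0.000000 + p_d*0.120000] = 0.019330
  V(2,+2) = exp(-r*dt) * [p_u*0.000000 + p_m*0.000000 + p_d*0.000000] = 0.000000
  V(1,-1) = exp(-r*dt) * [p_u*0.139265 + p_m*0.358044 + p_d*0.550680] = 0.347144
  V(1,+0) = exp(-r*dt) * [p_u*0.019330 + p_m*0.139265 + p_d*0.358044] = 0.152369
  V(1,+1) = exp(-r*dt) * [p_u*0.000000 + p_m*0.019330 + p_d*0.139265] = 0.035128
  V(0,+0) = exp(-r*dt) * [p_u*0.035128 + p_m*0.152369 + p_d*0.347144] = 0.161862


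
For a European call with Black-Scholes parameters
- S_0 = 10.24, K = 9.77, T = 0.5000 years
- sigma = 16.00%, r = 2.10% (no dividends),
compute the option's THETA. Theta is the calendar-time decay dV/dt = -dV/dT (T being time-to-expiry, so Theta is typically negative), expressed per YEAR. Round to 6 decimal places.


d1 = 0.5646703162; d2 = 0.4515332312
phi(d1) = 0.3401512810; exp(-qT) = 1.0000000000; exp(-rT) = 0.9895549326
Theta = -S*exp(-qT)*phi(d1)*sigma/(2*sqrt(T)) - r*K*exp(-rT)*N(d2) + q*S*exp(-qT)*N(d1)
N(d1) = 0.7138509860; N(d2) = 0.6741973600; sqrt(T) = 0.7071067812
Term 1 = -10.2400 * 1.0000000000 * 0.3401512810 * 0.1600 / (2 * 0.7071067812) = -0.3940733377
Term 2 = -0.0210 * 9.7700 * 0.9895549326 * 0.6741973600 = -0.1368802576
Term 3 = 0 (no dividend yield, q = 0)
Theta = -0.3940733377 + (-0.1368802576) + (0.0000000000) = -0.530954

Answer: Theta = -0.530954


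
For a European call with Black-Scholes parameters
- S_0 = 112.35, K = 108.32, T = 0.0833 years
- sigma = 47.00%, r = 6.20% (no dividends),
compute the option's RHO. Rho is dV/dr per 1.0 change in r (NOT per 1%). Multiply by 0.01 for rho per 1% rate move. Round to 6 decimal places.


d1 = 0.3751876799; d2 = 0.2395375048
phi(d1) = 0.3718289171; exp(-qT) = 1.0000000000; exp(-rT) = 0.9948487136
N(d2) = 0.5946555909
Rho = K*T*exp(-rT)*N(d2) = 108.3200 * 0.0833 * 0.9948487136 * 0.5946555909 = 5.337971

Answer: Rho = 5.337971


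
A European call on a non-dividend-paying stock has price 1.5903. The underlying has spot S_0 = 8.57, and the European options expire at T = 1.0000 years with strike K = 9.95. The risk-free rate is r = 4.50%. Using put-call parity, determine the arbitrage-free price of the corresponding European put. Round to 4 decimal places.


Put-call parity: C - P = S_0 * exp(-qT) - K * exp(-rT).
S_0 * exp(-qT) = 8.5700 * 1.00000000 = 8.57000000
K * exp(-rT) = 9.9500 * 0.95599748 = 9.51217494
P = C - S*exp(-qT) + K*exp(-rT)
P = 1.5903 - 8.57000000 + 9.51217494 = 2.5325

Answer: Put price = 2.5325


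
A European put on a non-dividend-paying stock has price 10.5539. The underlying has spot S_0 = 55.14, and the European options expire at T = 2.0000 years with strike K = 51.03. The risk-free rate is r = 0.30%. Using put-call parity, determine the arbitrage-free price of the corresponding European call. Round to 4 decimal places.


Answer: Call price = 14.9692

Derivation:
Put-call parity: C - P = S_0 * exp(-qT) - K * exp(-rT).
S_0 * exp(-qT) = 55.1400 * 1.00000000 = 55.14000000
K * exp(-rT) = 51.0300 * 0.99401796 = 50.72473671
C = P + S*exp(-qT) - K*exp(-rT)
C = 10.5539 + 55.14000000 - 50.72473671 = 14.9692


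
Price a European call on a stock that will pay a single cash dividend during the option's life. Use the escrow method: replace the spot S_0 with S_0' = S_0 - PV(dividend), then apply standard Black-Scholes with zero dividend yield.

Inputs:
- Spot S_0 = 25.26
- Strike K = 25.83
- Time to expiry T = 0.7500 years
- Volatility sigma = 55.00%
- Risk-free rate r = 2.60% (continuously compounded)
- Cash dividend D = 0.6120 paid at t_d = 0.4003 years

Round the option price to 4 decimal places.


Answer: Price = 4.3737

Derivation:
PV(D) = D * exp(-r * t_d) = 0.6120 * 0.98964617 = 0.60566346
S_0' = S_0 - PV(D) = 25.2600 - 0.60566346 = 24.65433654
d1 = (ln(S_0'/K) + (r + sigma^2/2)*T) / (sigma*sqrt(T)) = 0.18129576
d2 = d1 - sigma*sqrt(T) = -0.29501821
exp(-rT) = 0.98068890
N(d1) = 0.57193228; N(d2) = 0.38398998
C = S_0' * N(d1) - K * exp(-rT) * N(d2) = 24.65433654 * 0.57193228 - 25.8300 * 0.98068890 * 0.38398998 = 4.3737


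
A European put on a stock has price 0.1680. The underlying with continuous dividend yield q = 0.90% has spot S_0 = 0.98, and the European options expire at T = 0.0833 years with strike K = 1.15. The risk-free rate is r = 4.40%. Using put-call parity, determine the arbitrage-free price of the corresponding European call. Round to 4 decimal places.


Answer: Call price = 0.0015

Derivation:
Put-call parity: C - P = S_0 * exp(-qT) - K * exp(-rT).
S_0 * exp(-qT) = 0.9800 * 0.99925058 = 0.97926557
K * exp(-rT) = 1.1500 * 0.99634151 = 1.14579273
C = P + S*exp(-qT) - K*exp(-rT)
C = 0.1680 + 0.97926557 - 1.14579273 = 0.0015


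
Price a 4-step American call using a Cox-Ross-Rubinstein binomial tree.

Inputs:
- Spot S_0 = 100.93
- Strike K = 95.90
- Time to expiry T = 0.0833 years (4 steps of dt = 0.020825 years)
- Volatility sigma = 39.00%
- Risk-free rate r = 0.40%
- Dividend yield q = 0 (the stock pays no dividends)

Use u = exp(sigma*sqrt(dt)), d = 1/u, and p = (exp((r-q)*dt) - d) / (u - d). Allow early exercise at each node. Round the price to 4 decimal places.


Answer: Price = V(0,0) = 7.6293

Derivation:
dt = T/N = 0.020825
u = exp(sigma*sqrt(dt)) = 1.057894; d = 1/u = 0.945274
p = (exp((r-q)*dt) - d) / (u - d) = 0.486673
Discount per step: exp(-r*dt) = 0.999917
Stock lattice S(k, i) with i counting down-moves:
  k=0: S(0,0) = 100.9300
  k=1: S(1,0) = 106.7733; S(1,1) = 95.4065
  k=2: S(2,0) = 112.9548; S(2,1) = 100.9300; S(2,2) = 90.1853
  k=3: S(3,0) = 119.4943; S(3,1) = 106.7733; S(3,2) = 95.4065; S(3,3) = 85.2498
  k=4: S(4,0) = 126.4123; S(4,1) = 112.9548; S(4,2) = 100.9300; S(4,3) = 90.1853; S(4,4) = 80.5844
Terminal payoffs V(N, i) = max(S_T - K, 0):
  V(4,0) = 30.512298; V(4,1) = 17.054828; V(4,2) = 5.030000; V(4,3) = 0.000000; V(4,4) = 0.000000
Backward induction: V(k, i) = exp(-r*dt) * [p * V(k+1, i) + (1-p) * V(k+1, i+1)]; then take max(V_cont, immediate exercise) for American.
  V(3,0) = exp(-r*dt) * [p*30.512298 + (1-p)*17.054828] = 23.602254; exercise = 23.594265; V(3,0) = max -> 23.602254
  V(3,1) = exp(-r*dt) * [p*17.054828 + (1-p)*5.030000] = 10.881257; exercise = 10.873268; V(3,1) = max -> 10.881257
  V(3,2) = exp(-r*dt) * [p*5.030000 + (1-p)*0.000000] = 2.447763; exercise = 0.000000; V(3,2) = max -> 2.447763
  V(3,3) = exp(-r*dt) * [p*0.000000 + (1-p)*0.000000] = 0.000000; exercise = 0.000000; V(3,3) = max -> 0.000000
  V(2,0) = exp(-r*dt) * [p*23.602254 + (1-p)*10.881257] = 17.070804; exercise = 17.054828; V(2,0) = max -> 17.070804
  V(2,1) = exp(-r*dt) * [p*10.881257 + (1-p)*2.447763] = 6.551573; exercise = 5.030000; V(2,1) = max -> 6.551573
  V(2,2) = exp(-r*dt) * [p*2.447763 + (1-p)*0.000000] = 1.191162; exercise = 0.000000; V(2,2) = max -> 1.191162
  V(1,0) = exp(-r*dt) * [p*17.070804 + (1-p)*6.551573] = 11.670030; exercise = 10.873268; V(1,0) = max -> 11.670030
  V(1,1) = exp(-r*dt) * [p*6.551573 + (1-p)*1.191162] = 3.799614; exercise = 0.000000; V(1,1) = max -> 3.799614
  V(0,0) = exp(-r*dt) * [p*11.670030 + (1-p)*3.799614] = 7.629300; exercise = 5.030000; V(0,0) = max -> 7.629300


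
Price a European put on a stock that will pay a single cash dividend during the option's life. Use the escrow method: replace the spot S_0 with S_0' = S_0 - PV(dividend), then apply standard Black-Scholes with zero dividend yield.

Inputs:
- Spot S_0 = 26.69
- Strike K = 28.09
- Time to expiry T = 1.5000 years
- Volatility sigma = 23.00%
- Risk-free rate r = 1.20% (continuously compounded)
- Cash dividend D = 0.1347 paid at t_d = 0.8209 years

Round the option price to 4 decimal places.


Answer: Price = 3.5761

Derivation:
PV(D) = D * exp(-r * t_d) = 0.1347 * 0.99019756 = 0.13337961
S_0' = S_0 - PV(D) = 26.6900 - 0.13337961 = 26.55662039
d1 = (ln(S_0'/K) + (r + sigma^2/2)*T) / (sigma*sqrt(T)) = 0.00546851
d2 = d1 - sigma*sqrt(T) = -0.27622281
exp(-rT) = 0.98216103
N(-d1) = 0.49781839; N(-d2) = 0.60881153
P = K * exp(-rT) * N(-d2) - S_0' * N(-d1) = 28.0900 * 0.98216103 * 0.60881153 - 26.55662039 * 0.49781839 = 3.5761


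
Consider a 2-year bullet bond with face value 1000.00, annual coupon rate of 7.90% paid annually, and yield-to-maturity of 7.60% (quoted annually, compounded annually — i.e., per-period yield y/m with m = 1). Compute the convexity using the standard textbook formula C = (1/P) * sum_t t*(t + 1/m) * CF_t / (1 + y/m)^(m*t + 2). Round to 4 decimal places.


Coupon per period c = face * coupon_rate / m = 79.000000
Periods per year m = 1; per-period yield y/m = 0.076000
Number of cashflows N = 2
Cashflows (t years, CF_t, discount factor 1/(1+y/m)^(m*t), PV):
  t = 1.0000: CF_t = 79.000000, DF = 0.929368, PV = 73.420074
  t = 2.0000: CF_t = 1079.000000, DF = 0.863725, PV = 931.959205
Price P = sum_t PV_t = 1005.379279
Convexity numerator sum_t t*(t + 1/m) * CF_t / (1+y/m)^(m*t + 2):
  t = 1.0000: term = 126.829498
  t = 2.0000: term = 4829.738419
Convexity = (1/P) * sum = 4956.567916 / 1005.379279 = 4.930048

Answer: Convexity = 4.9300


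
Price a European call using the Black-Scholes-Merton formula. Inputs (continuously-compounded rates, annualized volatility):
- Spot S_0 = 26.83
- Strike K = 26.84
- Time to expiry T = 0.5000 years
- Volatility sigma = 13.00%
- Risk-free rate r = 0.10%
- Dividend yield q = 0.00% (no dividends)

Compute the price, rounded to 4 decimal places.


Answer: Price = 0.9852

Derivation:
d1 = (ln(S/K) + (r - q + 0.5*sigma^2) * T) / (sigma * sqrt(T)) = 0.04734735
d2 = d1 - sigma * sqrt(T) = -0.04457653
exp(-rT) = 0.99950012; exp(-qT) = 1.00000000
C = S_0 * exp(-qT) * N(d1) - K * exp(-rT) * N(d2)
N(d1) = 0.51888181; N(d2) = 0.48222243
C = 26.8300 * 1.00000000 * 0.51888181 - 26.8400 * 0.99950012 * 0.48222243 = 0.9852


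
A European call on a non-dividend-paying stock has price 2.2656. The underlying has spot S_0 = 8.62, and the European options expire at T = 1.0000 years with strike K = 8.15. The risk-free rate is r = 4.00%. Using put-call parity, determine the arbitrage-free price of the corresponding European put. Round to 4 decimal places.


Put-call parity: C - P = S_0 * exp(-qT) - K * exp(-rT).
S_0 * exp(-qT) = 8.6200 * 1.00000000 = 8.62000000
K * exp(-rT) = 8.1500 * 0.96078944 = 7.83043393
P = C - S*exp(-qT) + K*exp(-rT)
P = 2.2656 - 8.62000000 + 7.83043393 = 1.4760

Answer: Put price = 1.4760


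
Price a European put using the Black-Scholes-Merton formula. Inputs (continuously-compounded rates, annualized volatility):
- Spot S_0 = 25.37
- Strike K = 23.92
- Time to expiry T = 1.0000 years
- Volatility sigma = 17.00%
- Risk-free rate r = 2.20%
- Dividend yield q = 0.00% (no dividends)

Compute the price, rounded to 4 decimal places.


Answer: Price = 0.8493

Derivation:
d1 = (ln(S/K) + (r - q + 0.5*sigma^2) * T) / (sigma * sqrt(T)) = 0.56060261
d2 = d1 - sigma * sqrt(T) = 0.39060261
exp(-rT) = 0.97824024; exp(-qT) = 1.00000000
P = K * exp(-rT) * N(-d2) - S_0 * exp(-qT) * N(-d1)
N(-d1) = 0.28753423; N(-d2) = 0.34804550
P = 23.9200 * 0.97824024 * 0.34804550 - 25.3700 * 1.00000000 * 0.28753423 = 0.8493


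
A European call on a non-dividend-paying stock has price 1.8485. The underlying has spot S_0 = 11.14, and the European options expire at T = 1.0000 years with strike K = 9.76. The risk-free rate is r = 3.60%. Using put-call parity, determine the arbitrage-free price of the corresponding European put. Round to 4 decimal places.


Answer: Put price = 0.1234

Derivation:
Put-call parity: C - P = S_0 * exp(-qT) - K * exp(-rT).
S_0 * exp(-qT) = 11.1400 * 1.00000000 = 11.14000000
K * exp(-rT) = 9.7600 * 0.96464029 = 9.41488926
P = C - S*exp(-qT) + K*exp(-rT)
P = 1.8485 - 11.14000000 + 9.41488926 = 0.1234


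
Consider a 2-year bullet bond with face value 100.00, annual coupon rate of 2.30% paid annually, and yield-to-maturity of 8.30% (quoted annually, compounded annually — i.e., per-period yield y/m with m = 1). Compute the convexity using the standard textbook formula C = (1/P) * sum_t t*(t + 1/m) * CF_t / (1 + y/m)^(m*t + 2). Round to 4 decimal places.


Coupon per period c = face * coupon_rate / m = 2.300000
Periods per year m = 1; per-period yield y/m = 0.083000
Number of cashflows N = 2
Cashflows (t years, CF_t, discount factor 1/(1+y/m)^(m*t), PV):
  t = 1.0000: CF_t = 2.300000, DF = 0.923361, PV = 2.123730
  t = 2.0000: CF_t = 102.300000, DF = 0.852596, PV = 87.220530
Price P = sum_t PV_t = 89.344260
Convexity numerator sum_t t*(t + 1/m) * CF_t / (1+y/m)^(m*t + 2):
  t = 1.0000: term = 3.621366
  t = 2.0000: term = 446.183039
Convexity = (1/P) * sum = 449.804406 / 89.344260 = 5.034508

Answer: Convexity = 5.0345


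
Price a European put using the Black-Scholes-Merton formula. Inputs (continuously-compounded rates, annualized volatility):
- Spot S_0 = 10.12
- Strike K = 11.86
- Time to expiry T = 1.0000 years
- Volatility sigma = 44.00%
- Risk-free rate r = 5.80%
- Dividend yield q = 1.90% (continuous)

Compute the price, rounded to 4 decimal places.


d1 = (ln(S/K) + (r - q + 0.5*sigma^2) * T) / (sigma * sqrt(T)) = -0.05194939
d2 = d1 - sigma * sqrt(T) = -0.49194939
exp(-rT) = 0.94364995; exp(-qT) = 0.98117936
P = K * exp(-rT) * N(-d2) - S_0 * exp(-qT) * N(-d1)
N(-d1) = 0.52071549; N(-d2) = 0.68862244
P = 11.8600 * 0.94364995 * 0.68862244 - 10.1200 * 0.98117936 * 0.52071549 = 2.5364

Answer: Price = 2.5364


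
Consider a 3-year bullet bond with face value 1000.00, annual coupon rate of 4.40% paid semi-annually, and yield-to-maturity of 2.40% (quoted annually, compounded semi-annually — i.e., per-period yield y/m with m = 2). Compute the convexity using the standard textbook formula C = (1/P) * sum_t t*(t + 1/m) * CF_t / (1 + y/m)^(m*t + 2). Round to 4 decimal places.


Coupon per period c = face * coupon_rate / m = 22.000000
Periods per year m = 2; per-period yield y/m = 0.012000
Number of cashflows N = 6
Cashflows (t years, CF_t, discount factor 1/(1+y/m)^(m*t), PV):
  t = 0.5000: CF_t = 22.000000, DF = 0.988142, PV = 21.739130
  t = 1.0000: CF_t = 22.000000, DF = 0.976425, PV = 21.481354
  t = 1.5000: CF_t = 22.000000, DF = 0.964847, PV = 21.226635
  t = 2.0000: CF_t = 22.000000, DF = 0.953406, PV = 20.974935
  t = 2.5000: CF_t = 22.000000, DF = 0.942101, PV = 20.726221
  t = 3.0000: CF_t = 1022.000000, DF = 0.930930, PV = 951.410239
Price P = sum_t PV_t = 1057.558514
Convexity numerator sum_t t*(t + 1/m) * CF_t / (1+y/m)^(m*t + 2):
  t = 0.5000: term = 10.613317
  t = 1.0000: term = 31.462403
  t = 1.5000: term = 62.178662
  t = 2.0000: term = 102.402276
  t = 2.5000: term = 151.782030
  t = 3.0000: term = 9754.299694
Convexity = (1/P) * sum = 10112.738382 / 1057.558514 = 9.562344

Answer: Convexity = 9.5623


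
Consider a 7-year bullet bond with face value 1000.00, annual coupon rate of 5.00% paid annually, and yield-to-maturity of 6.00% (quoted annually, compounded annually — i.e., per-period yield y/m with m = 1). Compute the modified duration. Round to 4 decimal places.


Answer: Modified duration = 5.7023

Derivation:
Coupon per period c = face * coupon_rate / m = 50.000000
Periods per year m = 1; per-period yield y/m = 0.060000
Number of cashflows N = 7
Cashflows (t years, CF_t, discount factor 1/(1+y/m)^(m*t), PV):
  t = 1.0000: CF_t = 50.000000, DF = 0.943396, PV = 47.169811
  t = 2.0000: CF_t = 50.000000, DF = 0.889996, PV = 44.499822
  t = 3.0000: CF_t = 50.000000, DF = 0.839619, PV = 41.980964
  t = 4.0000: CF_t = 50.000000, DF = 0.792094, PV = 39.604683
  t = 5.0000: CF_t = 50.000000, DF = 0.747258, PV = 37.362909
  t = 6.0000: CF_t = 50.000000, DF = 0.704961, PV = 35.248027
  t = 7.0000: CF_t = 1050.000000, DF = 0.665057, PV = 698.309969
Price P = sum_t PV_t = 944.176186
First compute Macaulay numerator sum_t t * PV_t:
  t * PV_t at t = 1.0000: 47.169811
  t * PV_t at t = 2.0000: 88.999644
  t * PV_t at t = 3.0000: 125.942892
  t * PV_t at t = 4.0000: 158.418733
  t * PV_t at t = 5.0000: 186.814543
  t * PV_t at t = 6.0000: 211.488162
  t * PV_t at t = 7.0000: 4888.169785
Macaulay duration D = 5707.003571 / 944.176186 = 6.044427
Modified duration = D / (1 + y/m) = 6.044427 / (1 + 0.060000) = 5.702289


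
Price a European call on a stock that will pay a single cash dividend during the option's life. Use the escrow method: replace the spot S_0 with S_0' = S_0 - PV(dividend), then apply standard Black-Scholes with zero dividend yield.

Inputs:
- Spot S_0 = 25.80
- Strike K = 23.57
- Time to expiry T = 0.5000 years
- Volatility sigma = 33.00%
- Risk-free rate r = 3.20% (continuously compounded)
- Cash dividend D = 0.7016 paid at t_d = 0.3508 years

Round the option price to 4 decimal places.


PV(D) = D * exp(-r * t_d) = 0.7016 * 0.98883717 = 0.69376816
S_0' = S_0 - PV(D) = 25.8000 - 0.69376816 = 25.10623184
d1 = (ln(S_0'/K) + (r + sigma^2/2)*T) / (sigma*sqrt(T)) = 0.45583265
d2 = d1 - sigma*sqrt(T) = 0.22248742
exp(-rT) = 0.98412732
N(d1) = 0.67574484; N(d2) = 0.58803277
C = S_0' * N(d1) - K * exp(-rT) * N(d2) = 25.10623184 * 0.67574484 - 23.5700 * 0.98412732 * 0.58803277 = 3.3255

Answer: Price = 3.3255


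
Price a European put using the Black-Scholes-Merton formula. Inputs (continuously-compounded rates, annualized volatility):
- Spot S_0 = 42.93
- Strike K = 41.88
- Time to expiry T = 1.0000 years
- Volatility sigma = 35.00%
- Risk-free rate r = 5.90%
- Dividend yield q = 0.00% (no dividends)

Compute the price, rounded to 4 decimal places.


Answer: Price = 4.1609

Derivation:
d1 = (ln(S/K) + (r - q + 0.5*sigma^2) * T) / (sigma * sqrt(T)) = 0.41432142
d2 = d1 - sigma * sqrt(T) = 0.06432142
exp(-rT) = 0.94270677; exp(-qT) = 1.00000000
P = K * exp(-rT) * N(-d2) - S_0 * exp(-qT) * N(-d1)
N(-d1) = 0.33931937; N(-d2) = 0.47435715
P = 41.8800 * 0.94270677 * 0.47435715 - 42.9300 * 1.00000000 * 0.33931937 = 4.1609


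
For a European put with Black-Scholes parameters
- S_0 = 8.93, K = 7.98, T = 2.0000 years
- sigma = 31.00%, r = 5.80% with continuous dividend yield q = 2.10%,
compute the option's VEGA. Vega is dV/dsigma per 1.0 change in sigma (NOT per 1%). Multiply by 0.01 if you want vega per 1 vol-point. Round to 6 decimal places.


Answer: Vega = 3.924835

Derivation:
d1 = 0.6445574461; d2 = 0.2061512418
phi(d1) = 0.3241121491; exp(-qT) = 0.9588697806; exp(-rT) = 0.8904752233
Vega = S * exp(-qT) * phi(d1) * sqrt(T) = 8.9300 * 0.9588697806 * 0.3241121491 * 1.4142135624 = 3.924835


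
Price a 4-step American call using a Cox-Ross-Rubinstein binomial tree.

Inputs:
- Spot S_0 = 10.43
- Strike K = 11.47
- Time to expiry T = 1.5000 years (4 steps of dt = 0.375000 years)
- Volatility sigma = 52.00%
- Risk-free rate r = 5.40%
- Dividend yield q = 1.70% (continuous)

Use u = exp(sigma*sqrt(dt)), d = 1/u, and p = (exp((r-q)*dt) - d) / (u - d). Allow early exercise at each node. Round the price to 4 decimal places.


dt = T/N = 0.375000
u = exp(sigma*sqrt(dt)) = 1.374972; d = 1/u = 0.727287
p = (exp((r-q)*dt) - d) / (u - d) = 0.442629
Discount per step: exp(-r*dt) = 0.979954
Stock lattice S(k, i) with i counting down-moves:
  k=0: S(0,0) = 10.4300
  k=1: S(1,0) = 14.3410; S(1,1) = 7.5856
  k=2: S(2,0) = 19.7184; S(2,1) = 10.4300; S(2,2) = 5.5169
  k=3: S(3,0) = 27.1123; S(3,1) = 14.3410; S(3,2) = 7.5856; S(3,3) = 4.0124
  k=4: S(4,0) = 37.2787; S(4,1) = 19.7184; S(4,2) = 10.4300; S(4,3) = 5.5169; S(4,4) = 2.9182
Terminal payoffs V(N, i) = max(S_T - K, 0):
  V(4,0) = 25.808656; V(4,1) = 8.248427; V(4,2) = 0.000000; V(4,3) = 0.000000; V(4,4) = 0.000000
Backward induction: V(k, i) = exp(-r*dt) * [p * V(k+1, i) + (1-p) * V(k+1, i+1)]; then take max(V_cont, immediate exercise) for American.
  V(3,0) = exp(-r*dt) * [p*25.808656 + (1-p)*8.248427] = 15.699934; exercise = 15.642294; V(3,0) = max -> 15.699934
  V(3,1) = exp(-r*dt) * [p*8.248427 + (1-p)*0.000000] = 3.577806; exercise = 2.870962; V(3,1) = max -> 3.577806
  V(3,2) = exp(-r*dt) * [p*0.000000 + (1-p)*0.000000] = 0.000000; exercise = 0.000000; V(3,2) = max -> 0.000000
  V(3,3) = exp(-r*dt) * [p*0.000000 + (1-p)*0.000000] = 0.000000; exercise = 0.000000; V(3,3) = max -> 0.000000
  V(2,0) = exp(-r*dt) * [p*15.699934 + (1-p)*3.577806] = 8.764132; exercise = 8.248427; V(2,0) = max -> 8.764132
  V(2,1) = exp(-r*dt) * [p*3.577806 + (1-p)*0.000000] = 1.551896; exercise = 0.000000; V(2,1) = max -> 1.551896
  V(2,2) = exp(-r*dt) * [p*0.000000 + (1-p)*0.000000] = 0.000000; exercise = 0.000000; V(2,2) = max -> 0.000000
  V(1,0) = exp(-r*dt) * [p*8.764132 + (1-p)*1.551896] = 4.649138; exercise = 2.870962; V(1,0) = max -> 4.649138
  V(1,1) = exp(-r*dt) * [p*1.551896 + (1-p)*0.000000] = 0.673144; exercise = 0.000000; V(1,1) = max -> 0.673144
  V(0,0) = exp(-r*dt) * [p*4.649138 + (1-p)*0.673144] = 2.384262; exercise = 0.000000; V(0,0) = max -> 2.384262

Answer: Price = V(0,0) = 2.3843


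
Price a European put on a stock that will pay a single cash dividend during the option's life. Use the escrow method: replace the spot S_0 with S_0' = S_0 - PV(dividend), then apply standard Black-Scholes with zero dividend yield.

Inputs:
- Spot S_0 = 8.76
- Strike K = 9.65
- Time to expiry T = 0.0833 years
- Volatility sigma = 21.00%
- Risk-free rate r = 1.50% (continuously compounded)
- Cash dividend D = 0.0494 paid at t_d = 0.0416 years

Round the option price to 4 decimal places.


PV(D) = D * exp(-r * t_d) = 0.0494 * 0.99937619 = 0.04936918
S_0' = S_0 - PV(D) = 8.7600 - 0.04936918 = 8.71063082
d1 = (ln(S_0'/K) + (r + sigma^2/2)*T) / (sigma*sqrt(T)) = -1.63880559
d2 = d1 - sigma*sqrt(T) = -1.69941524
exp(-rT) = 0.99875128
N(-d1) = 0.94937312; N(-d2) = 0.95537951
P = K * exp(-rT) * N(-d2) - S_0' * N(-d1) = 9.6500 * 0.99875128 * 0.95537951 - 8.71063082 * 0.94937312 = 0.9383

Answer: Price = 0.9383


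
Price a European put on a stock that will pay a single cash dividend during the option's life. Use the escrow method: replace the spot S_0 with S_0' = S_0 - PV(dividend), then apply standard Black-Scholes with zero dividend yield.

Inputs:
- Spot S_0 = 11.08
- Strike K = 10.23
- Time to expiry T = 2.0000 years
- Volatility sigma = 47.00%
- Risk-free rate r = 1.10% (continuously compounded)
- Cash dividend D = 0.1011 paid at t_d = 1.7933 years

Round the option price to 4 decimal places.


Answer: Price = 2.2712

Derivation:
PV(D) = D * exp(-r * t_d) = 0.1011 * 0.98046699 = 0.09912521
S_0' = S_0 - PV(D) = 11.0800 - 0.09912521 = 10.98087479
d1 = (ln(S_0'/K) + (r + sigma^2/2)*T) / (sigma*sqrt(T)) = 0.47200209
d2 = d1 - sigma*sqrt(T) = -0.19267829
exp(-rT) = 0.97824024
N(-d1) = 0.31846265; N(-d2) = 0.57639454
P = K * exp(-rT) * N(-d2) - S_0' * N(-d1) = 10.2300 * 0.97824024 * 0.57639454 - 10.98087479 * 0.31846265 = 2.2712


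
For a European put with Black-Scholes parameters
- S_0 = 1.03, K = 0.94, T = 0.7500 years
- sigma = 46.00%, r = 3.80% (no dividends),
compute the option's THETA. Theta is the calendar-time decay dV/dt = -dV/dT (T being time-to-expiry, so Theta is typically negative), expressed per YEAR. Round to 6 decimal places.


Answer: Theta = -0.080345

Derivation:
d1 = 0.5002469129; d2 = 0.1018752271
phi(d1) = 0.3520218540; exp(-qT) = 1.0000000000; exp(-rT) = 0.9719022941
Theta = -S*exp(-qT)*phi(d1)*sigma/(2*sqrt(T)) + r*K*exp(-rT)*N(-d2) - q*S*exp(-qT)*N(-d1)
N(-d1) = 0.3084506146; N(-d2) = 0.4594278568; sqrt(T) = 0.8660254038
Term 1 = -1.0300 * 1.0000000000 * 0.3520218540 * 0.4600 / (2 * 0.8660254038) = -0.0962950704
Term 2 = 0.0380 * 0.9400 * 0.9719022941 * 0.4594278568 = 0.0159496583
Term 3 = 0 (no dividend yield, q = 0)
Theta = -0.0962950704 + (0.0159496583) + (0.0000000000) = -0.080345


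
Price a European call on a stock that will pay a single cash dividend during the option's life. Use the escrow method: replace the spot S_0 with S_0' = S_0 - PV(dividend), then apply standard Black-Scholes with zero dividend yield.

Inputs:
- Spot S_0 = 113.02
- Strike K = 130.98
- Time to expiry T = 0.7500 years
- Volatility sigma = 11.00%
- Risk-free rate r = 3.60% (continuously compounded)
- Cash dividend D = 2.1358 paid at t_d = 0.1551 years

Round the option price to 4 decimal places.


Answer: Price = 0.3600

Derivation:
PV(D) = D * exp(-r * t_d) = 2.1358 * 0.99443196 = 2.12390778
S_0' = S_0 - PV(D) = 113.0200 - 2.12390778 = 110.89609222
d1 = (ln(S_0'/K) + (r + sigma^2/2)*T) / (sigma*sqrt(T)) = -1.41622429
d2 = d1 - sigma*sqrt(T) = -1.51148708
exp(-rT) = 0.97336124
N(d1) = 0.07835492; N(d2) = 0.06533220
C = S_0' * N(d1) - K * exp(-rT) * N(d2) = 110.89609222 * 0.07835492 - 130.9800 * 0.97336124 * 0.06533220 = 0.3600


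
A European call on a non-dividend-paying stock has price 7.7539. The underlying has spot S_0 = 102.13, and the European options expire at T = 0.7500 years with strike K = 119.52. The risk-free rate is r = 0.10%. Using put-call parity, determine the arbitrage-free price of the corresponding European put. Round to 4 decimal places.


Put-call parity: C - P = S_0 * exp(-qT) - K * exp(-rT).
S_0 * exp(-qT) = 102.1300 * 1.00000000 = 102.13000000
K * exp(-rT) = 119.5200 * 0.99925028 = 119.43039361
P = C - S*exp(-qT) + K*exp(-rT)
P = 7.7539 - 102.13000000 + 119.43039361 = 25.0543

Answer: Put price = 25.0543


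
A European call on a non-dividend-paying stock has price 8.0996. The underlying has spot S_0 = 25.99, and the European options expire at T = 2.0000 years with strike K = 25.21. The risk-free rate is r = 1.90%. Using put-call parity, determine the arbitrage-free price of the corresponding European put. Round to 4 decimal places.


Put-call parity: C - P = S_0 * exp(-qT) - K * exp(-rT).
S_0 * exp(-qT) = 25.9900 * 1.00000000 = 25.99000000
K * exp(-rT) = 25.2100 * 0.96271294 = 24.26999324
P = C - S*exp(-qT) + K*exp(-rT)
P = 8.0996 - 25.99000000 + 24.26999324 = 6.3796

Answer: Put price = 6.3796


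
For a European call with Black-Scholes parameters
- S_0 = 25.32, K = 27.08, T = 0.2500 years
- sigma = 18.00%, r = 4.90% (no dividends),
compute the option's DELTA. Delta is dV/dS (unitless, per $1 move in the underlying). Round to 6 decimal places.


d1 = -0.5655650085; d2 = -0.6555650085
phi(d1) = 0.3399793418; exp(-qT) = 1.0000000000; exp(-rT) = 0.9878247258
N(d1) = 0.2858447602
Delta = exp(-qT) * N(d1) = 1.0000000000 * 0.2858447602 = 0.285845

Answer: Delta = 0.285845


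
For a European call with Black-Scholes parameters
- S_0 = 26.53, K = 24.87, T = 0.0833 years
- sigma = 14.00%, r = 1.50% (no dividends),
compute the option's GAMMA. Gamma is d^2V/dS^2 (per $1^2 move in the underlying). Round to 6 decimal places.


Answer: Gamma = 0.095362

Derivation:
d1 = 1.6502260127; d2 = 1.6098195776
phi(d1) = 0.1022267923; exp(-qT) = 1.0000000000; exp(-rT) = 0.9987512803
Gamma = exp(-qT) * phi(d1) / (S * sigma * sqrt(T)) = 1.0000000000 * 0.1022267923 / (26.5300 * 0.1400 * 0.2886173938) = 0.095362


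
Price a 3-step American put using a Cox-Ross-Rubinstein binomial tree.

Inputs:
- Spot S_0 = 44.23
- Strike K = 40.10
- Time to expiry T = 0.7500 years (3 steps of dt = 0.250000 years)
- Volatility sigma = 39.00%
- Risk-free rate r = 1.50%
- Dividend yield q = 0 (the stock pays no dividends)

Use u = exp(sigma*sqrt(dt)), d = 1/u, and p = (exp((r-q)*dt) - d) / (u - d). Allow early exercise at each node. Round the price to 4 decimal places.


dt = T/N = 0.250000
u = exp(sigma*sqrt(dt)) = 1.215311; d = 1/u = 0.822835
p = (exp((r-q)*dt) - d) / (u - d) = 0.460977
Discount per step: exp(-r*dt) = 0.996257
Stock lattice S(k, i) with i counting down-moves:
  k=0: S(0,0) = 44.2300
  k=1: S(1,0) = 53.7532; S(1,1) = 36.3940
  k=2: S(2,0) = 65.3269; S(2,1) = 44.2300; S(2,2) = 29.9462
  k=3: S(3,0) = 79.3925; S(3,1) = 53.7532; S(3,2) = 36.3940; S(3,3) = 24.6408
Terminal payoffs V(N, i) = max(K - S_T, 0):
  V(3,0) = 0.000000; V(3,1) = 0.000000; V(3,2) = 3.706023; V(3,3) = 15.459208
Backward induction: V(k, i) = exp(-r*dt) * [p * V(k+1, i) + (1-p) * V(k+1, i+1)]; then take max(V_cont, immediate exercise) for American.
  V(2,0) = exp(-r*dt) * [p*0.000000 + (1-p)*0.000000] = 0.000000; exercise = 0.000000; V(2,0) = max -> 0.000000
  V(2,1) = exp(-r*dt) * [p*0.000000 + (1-p)*3.706023] = 1.990156; exercise = 0.000000; V(2,1) = max -> 1.990156
  V(2,2) = exp(-r*dt) * [p*3.706023 + (1-p)*15.459208] = 10.003681; exercise = 10.153774; V(2,2) = max -> 10.153774
  V(1,0) = exp(-r*dt) * [p*0.000000 + (1-p)*1.990156] = 1.068726; exercise = 0.000000; V(1,0) = max -> 1.068726
  V(1,1) = exp(-r*dt) * [p*1.990156 + (1-p)*10.153774] = 6.366618; exercise = 3.706023; V(1,1) = max -> 6.366618
  V(0,0) = exp(-r*dt) * [p*1.068726 + (1-p)*6.366618] = 3.909725; exercise = 0.000000; V(0,0) = max -> 3.909725

Answer: Price = V(0,0) = 3.9097


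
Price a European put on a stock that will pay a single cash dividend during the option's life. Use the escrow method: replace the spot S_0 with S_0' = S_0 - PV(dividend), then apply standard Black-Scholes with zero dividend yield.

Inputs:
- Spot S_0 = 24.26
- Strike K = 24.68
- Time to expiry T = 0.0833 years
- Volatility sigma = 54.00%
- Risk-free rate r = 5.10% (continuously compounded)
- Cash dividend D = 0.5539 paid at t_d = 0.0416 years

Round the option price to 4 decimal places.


PV(D) = D * exp(-r * t_d) = 0.5539 * 0.99788065 = 0.55272609
S_0' = S_0 - PV(D) = 24.2600 - 0.55272609 = 23.70727391
d1 = (ln(S_0'/K) + (r + sigma^2/2)*T) / (sigma*sqrt(T)) = -0.15282210
d2 = d1 - sigma*sqrt(T) = -0.30867549
exp(-rT) = 0.99576071
N(-d1) = 0.56073071; N(-d2) = 0.62121580
P = K * exp(-rT) * N(-d2) - S_0' * N(-d1) = 24.6800 * 0.99576071 * 0.62121580 - 23.70727391 * 0.56073071 = 1.9732

Answer: Price = 1.9732


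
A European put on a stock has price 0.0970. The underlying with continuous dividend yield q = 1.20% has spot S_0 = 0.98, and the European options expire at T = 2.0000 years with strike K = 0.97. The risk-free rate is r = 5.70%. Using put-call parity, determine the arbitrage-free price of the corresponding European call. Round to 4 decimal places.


Answer: Call price = 0.1883

Derivation:
Put-call parity: C - P = S_0 * exp(-qT) - K * exp(-rT).
S_0 * exp(-qT) = 0.9800 * 0.97628571 = 0.95676000
K * exp(-rT) = 0.9700 * 0.89225796 = 0.86549022
C = P + S*exp(-qT) - K*exp(-rT)
C = 0.0970 + 0.95676000 - 0.86549022 = 0.1883


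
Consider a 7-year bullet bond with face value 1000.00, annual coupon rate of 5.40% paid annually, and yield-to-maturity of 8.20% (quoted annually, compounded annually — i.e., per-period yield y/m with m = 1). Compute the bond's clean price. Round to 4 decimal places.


Answer: Price = 855.2135

Derivation:
Coupon per period c = face * coupon_rate / m = 54.000000
Periods per year m = 1; per-period yield y/m = 0.082000
Number of cashflows N = 7
Cashflows (t years, CF_t, discount factor 1/(1+y/m)^(m*t), PV):
  t = 1.0000: CF_t = 54.000000, DF = 0.924214, PV = 49.907579
  t = 2.0000: CF_t = 54.000000, DF = 0.854172, PV = 46.125304
  t = 3.0000: CF_t = 54.000000, DF = 0.789438, PV = 42.629671
  t = 4.0000: CF_t = 54.000000, DF = 0.729610, PV = 39.398956
  t = 5.0000: CF_t = 54.000000, DF = 0.674316, PV = 36.413083
  t = 6.0000: CF_t = 54.000000, DF = 0.623213, PV = 33.653497
  t = 7.0000: CF_t = 1054.000000, DF = 0.575982, PV = 607.085396
Price P = sum_t PV_t = 855.213485


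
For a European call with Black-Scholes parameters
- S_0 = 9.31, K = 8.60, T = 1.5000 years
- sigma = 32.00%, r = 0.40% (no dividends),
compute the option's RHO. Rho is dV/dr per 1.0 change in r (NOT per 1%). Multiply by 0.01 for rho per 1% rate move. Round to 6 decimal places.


Answer: Rho = 6.522705

Derivation:
d1 = 0.4136751555; d2 = 0.0217567966
phi(d1) = 0.3662269337; exp(-qT) = 1.0000000000; exp(-rT) = 0.9940179641
N(d2) = 0.5086790213
Rho = K*T*exp(-rT)*N(d2) = 8.6000 * 1.5000 * 0.9940179641 * 0.5086790213 = 6.522705


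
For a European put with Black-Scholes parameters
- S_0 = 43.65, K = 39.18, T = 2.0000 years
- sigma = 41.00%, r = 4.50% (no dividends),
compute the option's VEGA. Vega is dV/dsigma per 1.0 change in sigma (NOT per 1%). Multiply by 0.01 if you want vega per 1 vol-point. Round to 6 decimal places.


Answer: Vega = 20.175492

Derivation:
d1 = 0.6314582036; d2 = 0.0516306430
phi(d1) = 0.3268322409; exp(-qT) = 1.0000000000; exp(-rT) = 0.9139311853
Vega = S * exp(-qT) * phi(d1) * sqrt(T) = 43.6500 * 1.0000000000 * 0.3268322409 * 1.4142135624 = 20.175492
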